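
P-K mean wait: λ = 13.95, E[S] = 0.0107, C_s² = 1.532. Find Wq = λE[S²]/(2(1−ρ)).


ρ = λ·E[S] = 13.95·0.0107 = 0.1493
E[S²] = E[S]²(1+C_s²) = 0.0107²·(1+1.532) = 0.0002899
Wq = λ·E[S²]/(2(1−ρ)) = 13.95·0.0002899/(2·0.8507) = 0.002377 hr

Final: 0.002377 hr


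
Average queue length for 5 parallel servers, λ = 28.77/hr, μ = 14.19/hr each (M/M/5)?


a = λ/μ = 2.0275; ρ = a/5 = 0.4055
P₀ = 0.130613
Lq = P₀·a^c·ρ / (c!·(1−ρ)²) = 0.130613·34.26000·0.4055/(120·0.35343)
= 0.04278

Final: 0.04278


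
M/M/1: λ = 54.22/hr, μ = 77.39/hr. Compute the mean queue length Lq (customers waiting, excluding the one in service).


ρ = 54.22/77.39 = 0.7006
Lq = ρ²/(1−ρ) = 0.4909/0.2994 = 1.6395

Final: 1.6395


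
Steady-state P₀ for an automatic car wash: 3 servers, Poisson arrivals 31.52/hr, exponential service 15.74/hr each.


a = λ/μ = 31.52/15.74 = 2.0025; ρ = a/c = 0.6675
Σ_{k=0}^{2} a^k/k! (terms k=0..2) = 1.00000 + 2.00254 + 2.00509 = 5.00763
Tail: a^3/(3!(1−ρ)) = 8.03053/(6·0.3325) = 4.02550
P₀ = 1/(5.00763 + 4.02550) = 1/9.03312 = 0.110704

Final: 0.110704


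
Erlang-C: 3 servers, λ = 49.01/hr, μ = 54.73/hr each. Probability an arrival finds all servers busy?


a = λ/μ = 0.8955; ρ = a/3 = 0.2985
P₀ = 0.405344 (from M/M/c formula)
C(c,a) = [a^c/(c!(1−ρ))]·P₀ = [0.71809/(6·0.7015)]·0.405344
= 0.17061·0.405344 = 0.069154

Final: 0.069154


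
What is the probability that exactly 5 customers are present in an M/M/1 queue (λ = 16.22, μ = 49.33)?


ρ = 16.22/49.33 = 0.3288
P_n = (1−ρ)·ρ^n = (1 − 0.3288)·0.3288^5 = 0.6712·0.003843 = 0.002580

Final: 0.002580


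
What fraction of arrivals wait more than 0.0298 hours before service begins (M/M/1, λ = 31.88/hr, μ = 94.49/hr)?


ρ = 31.88/94.49 = 0.3374
P(Wq > t) = ρ·e^{−(μ−λ)t} = 0.3374·e^{−1.8658}
= 0.3374·0.154776 = 0.052220

Final: 0.052220


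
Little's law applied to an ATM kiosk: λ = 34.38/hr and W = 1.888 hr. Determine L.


L = λW = 34.38·1.888 = 64.9094

Final: 64.9094


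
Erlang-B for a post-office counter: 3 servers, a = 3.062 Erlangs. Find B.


B(c,a) = (a^c/c!) / Σ_{k=0}^{c} a^k/k!
a^3/3! = 4.784806
Σ terms (k=0..3): 1.00000 + 3.06200 + 4.68792 + 4.78481 = 13.534728
B = 4.784806/13.534728 = 0.353521

Final: 0.353521


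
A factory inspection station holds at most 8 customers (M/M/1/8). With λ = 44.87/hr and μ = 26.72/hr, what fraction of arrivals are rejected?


ρ = λ/μ = 44.87/26.72 = 1.6793
P_K = (1−ρ)ρ^K/(1−ρ^(K+1)) = (-0.6793·63.234913)/(1 − 106.188269)
= -42.953356/-105.188269 = 0.408347

Final: 0.408347


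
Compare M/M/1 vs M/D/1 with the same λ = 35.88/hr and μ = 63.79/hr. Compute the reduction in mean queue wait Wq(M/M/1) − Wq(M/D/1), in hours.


ρ = 35.88/63.79 = 0.5625
Wq(M/M/1) = ρ/(μ−λ) = 0.5625/27.91 = 0.02015 hr
Wq(M/D/1) = ρ/(2(μ−λ)) = 0.01008 hr
Savings = 0.02015 − 0.01008 = 0.01008 hr

Final: 0.01008 hr


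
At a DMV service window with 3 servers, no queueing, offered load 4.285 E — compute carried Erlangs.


B(3,4.285) = 0.475477 (Erlang-B)
Carried load = a(1 − B) = 4.285·(1 − 0.475477) = 4.285·0.524523 = 2.2476 E

Final: 2.2476 Erlangs


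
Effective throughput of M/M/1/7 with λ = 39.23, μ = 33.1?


ρ = 1.1852; P_K = (1−ρ)ρ^7/(1−ρ^8) = 0.210264
λ_eff = λ(1 − P_K) = 39.23·(1 − 0.210264) = 39.23·0.789736 = 30.9813 /hr

Final: 30.9813 /hr


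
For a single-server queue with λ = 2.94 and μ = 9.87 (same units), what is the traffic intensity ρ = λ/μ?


ρ = λ/μ = 2.94/9.87 = 0.2979

Final: 0.2979


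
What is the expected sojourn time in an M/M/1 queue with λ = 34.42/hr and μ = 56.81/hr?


W = 1/(μ−λ) = 1/(56.81 − 34.42) = 1/22.39 = 0.04466 hr

Final: 0.04466 hr


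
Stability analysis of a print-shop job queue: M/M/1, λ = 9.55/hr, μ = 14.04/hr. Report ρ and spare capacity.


Total capacity cμ = 1·14.04 = 14.04/hr
ρ = λ/(cμ) = 9.55/14.04 = 0.6802
Stable ⇔ ρ < 1: YES
Spare capacity = cμ − λ = 14.04 − 9.55 = 4.49/hr

Final: ρ = 0.6802; stable; margin = 4.49/hr


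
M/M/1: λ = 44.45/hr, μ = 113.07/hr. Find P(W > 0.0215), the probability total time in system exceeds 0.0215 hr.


W ~ Exponential(μ−λ) for M/M/1.
μ − λ = 113.07 − 44.45 = 68.6200
P(W > t) = e^{−(μ−λ)t} = e^{−1.4753} = 0.228703

Final: 0.228703


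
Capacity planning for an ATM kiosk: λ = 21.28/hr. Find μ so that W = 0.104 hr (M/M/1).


W = 1/(μ−λ) ⇒ μ − λ = 1/W = 1/0.104 = 9.6154
μ = λ + 1/W = 21.28 + 9.6154 = 30.8954 per hr

Final: 30.8954 /hr


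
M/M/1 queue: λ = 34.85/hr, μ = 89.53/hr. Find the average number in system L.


ρ = λ/μ = 34.85/89.53 = 0.3893
L = ρ/(1−ρ) = 0.3893/(1 − 0.3893) = 0.3893/0.6107 = 0.6373

Final: 0.6373


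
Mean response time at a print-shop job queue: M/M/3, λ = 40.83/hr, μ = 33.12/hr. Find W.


a = 1.2328; ρ = 0.4109; P₀ = 0.283868
Lq = P₀·a^c·ρ/(c!(1−ρ)²) = 0.10497
Wq = Lq/λ = 0.10497/40.83 = 0.002571 hr
W = Wq + 1/μ = 0.002571 + 0.03019 = 0.03276 hr

Final: 0.03276 hr


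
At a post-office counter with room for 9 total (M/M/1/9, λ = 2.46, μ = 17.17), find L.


ρ = 2.46/17.17 = 0.1433
L = ρ[1 − (K+1)ρ^K + Kρ^(K+1)] / [(1−ρ)(1−ρ^(K+1))]
Numerator: 0.1433·(1 − 10·0.00000002544 + 9·0.000000003645) = 0.143273
Denominator: (0.8567)·(1.000000) = 0.856727
L = 0.143273/0.856727 = 0.1672

Final: 0.1672


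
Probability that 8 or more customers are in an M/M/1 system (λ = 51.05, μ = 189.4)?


ρ = 51.05/189.4 = 0.2695
P(N ≥ n) = ρ^n = 0.2695^8 = 0.00002786

Final: 0.00002786


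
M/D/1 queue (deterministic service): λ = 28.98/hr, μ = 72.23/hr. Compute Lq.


ρ = 28.98/72.23 = 0.4012
M/D/1: Lq = ρ²/(2(1−ρ)) = 0.1610/(2·0.5988) = 0.13442

Final: 0.13442


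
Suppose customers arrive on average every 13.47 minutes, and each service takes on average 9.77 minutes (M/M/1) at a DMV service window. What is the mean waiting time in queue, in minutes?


λ = 60/13.47 = 4.4543 /hr
μ = 60/9.77 = 6.1412 /hr
ρ = λ/μ = 4.4543/6.1412 = 0.7253
Wq = ρ/(μ−λ) = 0.7253/(6.1412−4.4543) = 0.42997 hr
In minutes: 0.42997·60 = 25.798 min

Final: 25.798 min


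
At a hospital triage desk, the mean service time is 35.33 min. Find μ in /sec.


μ = 1/(service time) in consistent units.
1 second = 0.0166667 min, so μ = 0.0166667/35.33 = 0.0004717 per second

Final: 0.0004717 /sec


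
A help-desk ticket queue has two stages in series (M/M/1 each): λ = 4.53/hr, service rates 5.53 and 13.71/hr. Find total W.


Each node sees arrival rate λ = 4.53/hr (tandem ⇒ throughput preserved).
W₁ = 1/(μ₁−λ) = 1/(5.53−4.53) = 1.00000 hr
W₂ = 1/(μ₂−λ) = 1/(13.71−4.53) = 0.10893 hr
W_total = W₁ + W₂ = 1.00000 + 0.10893 = 1.10893 hr

Final: 1.10893 hr


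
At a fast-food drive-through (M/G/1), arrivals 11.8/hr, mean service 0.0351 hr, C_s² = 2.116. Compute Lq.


ρ = λ·E[S] = 11.8·0.0351 = 0.4142
Lq = ρ²(1+C_s²)/(2(1−ρ)) = 0.1715·(1+2.116)/(2·0.5858)
= 0.1715·3.1160/1.1716 = 0.45623

Final: 0.45623


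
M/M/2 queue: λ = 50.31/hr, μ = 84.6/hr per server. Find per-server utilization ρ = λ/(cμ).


ρ = λ/(cμ) = 50.31/(2·84.6) = 50.31/169.20 = 0.2973

Final: 0.2973


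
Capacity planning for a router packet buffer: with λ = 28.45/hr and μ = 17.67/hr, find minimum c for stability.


Stability requires cμ > λ ⇔ c > λ/μ.
λ/μ = 28.45/17.67 = 1.6101
Minimum integer c = ⌊1.6101⌋ + 1 = 2
Check: 2·17.67 = 35.34 > 28.45, while 1·17.67 = 17.67 ≤ 28.45

Final: 2 servers


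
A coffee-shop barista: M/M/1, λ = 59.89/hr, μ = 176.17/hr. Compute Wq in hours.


ρ = 59.89/176.17 = 0.3400
Wq = ρ/(μ−λ) = 0.3400/(176.17 − 59.89) = 0.3400/116.28 = 0.002924 hr

Final: 0.002924 hr


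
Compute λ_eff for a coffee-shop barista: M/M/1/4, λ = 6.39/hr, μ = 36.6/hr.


ρ = 0.1746; P_K = (1−ρ)ρ^4/(1−ρ^5) = 0.0007670
λ_eff = λ(1 − P_K) = 6.39·(1 − 0.0007670) = 6.39·0.999233 = 6.3851 /hr

Final: 6.3851 /hr


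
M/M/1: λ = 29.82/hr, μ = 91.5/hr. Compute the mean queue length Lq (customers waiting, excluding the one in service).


ρ = 29.82/91.5 = 0.3259
Lq = ρ²/(1−ρ) = 0.1062/0.6741 = 0.1576

Final: 0.1576


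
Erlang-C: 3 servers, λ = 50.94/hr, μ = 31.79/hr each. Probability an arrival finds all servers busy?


a = λ/μ = 1.6024; ρ = a/3 = 0.5341
P₀ = 0.186631 (from M/M/c formula)
C(c,a) = [a^c/(c!(1−ρ))]·P₀ = [4.11439/(6·0.4659)]·0.186631
= 1.47194·0.186631 = 0.274710

Final: 0.274710


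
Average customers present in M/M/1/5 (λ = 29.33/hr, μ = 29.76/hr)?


ρ = 29.33/29.76 = 0.9856
L = ρ[1 − (K+1)ρ^K + Kρ^(K+1)] / [(1−ρ)(1−ρ^(K+1))]
Numerator: 0.9856·(1 − 6·0.929813 + 5·0.916378) = 0.002969
Denominator: (0.01445)·(0.083622) = 0.001208
L = 0.002969/0.001208 = 2.4576

Final: 2.4576


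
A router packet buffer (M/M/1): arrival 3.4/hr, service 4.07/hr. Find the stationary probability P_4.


ρ = 3.4/4.07 = 0.8354
P_n = (1−ρ)·ρ^n = (1 − 0.8354)·0.8354^4 = 0.1646·0.487010 = 0.080171

Final: 0.080171


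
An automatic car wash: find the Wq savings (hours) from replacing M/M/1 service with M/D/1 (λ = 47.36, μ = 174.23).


ρ = 47.36/174.23 = 0.2718
Wq(M/M/1) = ρ/(μ−λ) = 0.2718/126.87 = 0.002143 hr
Wq(M/D/1) = ρ/(2(μ−λ)) = 0.001071 hr
Savings = 0.002143 − 0.001071 = 0.001071 hr

Final: 0.001071 hr


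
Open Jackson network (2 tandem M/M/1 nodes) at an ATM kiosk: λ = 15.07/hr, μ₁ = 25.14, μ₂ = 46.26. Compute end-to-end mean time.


Each node sees arrival rate λ = 15.07/hr (tandem ⇒ throughput preserved).
W₁ = 1/(μ₁−λ) = 1/(25.14−15.07) = 0.09930 hr
W₂ = 1/(μ₂−λ) = 1/(46.26−15.07) = 0.03206 hr
W_total = W₁ + W₂ = 0.09930 + 0.03206 = 0.13137 hr

Final: 0.13137 hr


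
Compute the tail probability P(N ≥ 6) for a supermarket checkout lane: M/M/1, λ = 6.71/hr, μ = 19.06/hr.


ρ = 6.71/19.06 = 0.3520
P(N ≥ n) = ρ^n = 0.3520^6 = 0.001904

Final: 0.001904


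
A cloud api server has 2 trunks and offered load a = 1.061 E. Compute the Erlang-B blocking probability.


B(c,a) = (a^c/c!) / Σ_{k=0}^{c} a^k/k!
a^2/2! = 0.562860
Σ terms (k=0..2): 1.00000 + 1.06100 + 0.56286 = 2.623861
B = 0.562860/2.623861 = 0.214516

Final: 0.214516


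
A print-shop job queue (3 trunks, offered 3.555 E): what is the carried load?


B(3,3.555) = 0.407799 (Erlang-B)
Carried load = a(1 − B) = 3.555·(1 − 0.407799) = 3.555·0.592201 = 2.1053 E

Final: 2.1053 Erlangs


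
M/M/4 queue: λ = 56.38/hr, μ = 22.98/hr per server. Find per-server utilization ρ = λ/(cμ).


ρ = λ/(cμ) = 56.38/(4·22.98) = 56.38/91.92 = 0.6134

Final: 0.6134


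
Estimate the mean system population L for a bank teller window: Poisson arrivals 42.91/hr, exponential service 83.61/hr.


ρ = λ/μ = 42.91/83.61 = 0.5132
L = ρ/(1−ρ) = 0.5132/(1 − 0.5132) = 0.5132/0.4868 = 1.0543

Final: 1.0543


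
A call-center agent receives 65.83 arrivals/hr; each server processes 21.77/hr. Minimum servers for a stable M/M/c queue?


Stability requires cμ > λ ⇔ c > λ/μ.
λ/μ = 65.83/21.77 = 3.0239
Minimum integer c = ⌊3.0239⌋ + 1 = 4
Check: 4·21.77 = 87.08 > 65.83, while 3·21.77 = 65.31 ≤ 65.83

Final: 4 servers


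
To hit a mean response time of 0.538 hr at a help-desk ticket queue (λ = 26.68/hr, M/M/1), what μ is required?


W = 1/(μ−λ) ⇒ μ − λ = 1/W = 1/0.538 = 1.8587
μ = λ + 1/W = 26.68 + 1.8587 = 28.5387 per hr

Final: 28.5387 /hr


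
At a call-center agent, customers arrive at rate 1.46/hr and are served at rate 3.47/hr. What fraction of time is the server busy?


ρ = λ/μ = 1.46/3.47 = 0.4207

Final: 0.4207


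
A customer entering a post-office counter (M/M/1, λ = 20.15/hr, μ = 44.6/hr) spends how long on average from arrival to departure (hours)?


W = 1/(μ−λ) = 1/(44.6 − 20.15) = 1/24.45 = 0.04090 hr

Final: 0.04090 hr


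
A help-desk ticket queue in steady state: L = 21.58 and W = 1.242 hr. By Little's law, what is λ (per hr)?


λ = L/W = 21.58/1.242 = 17.3752 /hr

Final: 17.3752 /hr


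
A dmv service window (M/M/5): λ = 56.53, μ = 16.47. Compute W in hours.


a = 3.4323; ρ = 0.6865; P₀ = 0.028165
Lq = P₀·a^c·ρ/(c!(1−ρ)²) = 0.78070
Wq = Lq/λ = 0.78070/56.53 = 0.01381 hr
W = Wq + 1/μ = 0.01381 + 0.06072 = 0.07453 hr

Final: 0.07453 hr


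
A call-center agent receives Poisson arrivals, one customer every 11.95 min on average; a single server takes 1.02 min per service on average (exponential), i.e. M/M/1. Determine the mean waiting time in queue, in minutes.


λ = 60/11.95 = 5.0209 /hr
μ = 60/1.02 = 58.8235 /hr
ρ = λ/μ = 5.0209/58.8235 = 0.08536
Wq = ρ/(μ−λ) = 0.08536/(58.8235−5.0209) = 0.001586 hr
In minutes: 0.001586·60 = 0.09519 min

Final: 0.09519 min


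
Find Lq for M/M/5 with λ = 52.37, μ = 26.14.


a = λ/μ = 2.0034; ρ = a/5 = 0.4007
P₀ = 0.133857
Lq = P₀·a^c·ρ / (c!·(1−ρ)²) = 0.133857·32.27639·0.4007/(120·0.35917)
= 0.04017

Final: 0.04017


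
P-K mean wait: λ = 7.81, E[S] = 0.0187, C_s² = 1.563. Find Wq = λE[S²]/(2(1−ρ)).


ρ = λ·E[S] = 7.81·0.0187 = 0.1460
E[S²] = E[S]²(1+C_s²) = 0.0187²·(1+1.563) = 0.0008963
Wq = λ·E[S²]/(2(1−ρ)) = 7.81·0.0008963/(2·0.8540) = 0.004098 hr

Final: 0.004098 hr


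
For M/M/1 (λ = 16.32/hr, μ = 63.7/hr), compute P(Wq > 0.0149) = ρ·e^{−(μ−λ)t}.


ρ = 16.32/63.7 = 0.2562
P(Wq > t) = ρ·e^{−(μ−λ)t} = 0.2562·e^{−0.7060}
= 0.2562·0.493633 = 0.126469

Final: 0.126469


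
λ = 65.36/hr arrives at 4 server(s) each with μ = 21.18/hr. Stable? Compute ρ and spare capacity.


Total capacity cμ = 4·21.18 = 84.72/hr
ρ = λ/(cμ) = 65.36/84.72 = 0.7715
Stable ⇔ ρ < 1: YES
Spare capacity = cμ − λ = 84.72 − 65.36 = 19.36/hr

Final: ρ = 0.7715; stable; margin = 19.36/hr


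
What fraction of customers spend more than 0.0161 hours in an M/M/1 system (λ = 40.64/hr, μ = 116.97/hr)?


W ~ Exponential(μ−λ) for M/M/1.
μ − λ = 116.97 − 40.64 = 76.3300
P(W > t) = e^{−(μ−λ)t} = e^{−1.2289} = 0.292610

Final: 0.292610


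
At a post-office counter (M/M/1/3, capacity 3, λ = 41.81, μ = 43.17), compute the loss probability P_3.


ρ = λ/μ = 41.81/43.17 = 0.9685
P_K = (1−ρ)ρ^K/(1−ρ^(K+1)) = (0.03150·0.908436)/(1 − 0.879817)
= 0.028619/0.120183 = 0.238127

Final: 0.238127


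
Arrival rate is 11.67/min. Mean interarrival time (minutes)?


Mean interarrival time = 1/λ = 1/11.67 minute = 0.08569 minute
In minutes: 0.08569 × 1 = 0.08569 min

Final: 0.08569 min


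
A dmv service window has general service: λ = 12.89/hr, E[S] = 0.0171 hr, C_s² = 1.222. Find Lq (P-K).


ρ = λ·E[S] = 12.89·0.0171 = 0.2204
Lq = ρ²(1+C_s²)/(2(1−ρ)) = 0.04858·(1+1.222)/(2·0.7796)
= 0.04858·2.2220/1.5592 = 0.06924

Final: 0.06924


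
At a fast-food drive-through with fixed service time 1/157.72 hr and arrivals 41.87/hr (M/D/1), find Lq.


ρ = 41.87/157.72 = 0.2655
M/D/1: Lq = ρ²/(2(1−ρ)) = 0.07047/(2·0.7345) = 0.04797

Final: 0.04797


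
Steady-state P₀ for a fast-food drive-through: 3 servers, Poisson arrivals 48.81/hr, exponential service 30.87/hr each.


a = λ/μ = 48.81/30.87 = 1.5811; ρ = a/c = 0.5270
Σ_{k=0}^{2} a^k/k! (terms k=0..2) = 1.00000 + 1.58115 + 1.25001 = 3.83116
Tail: a^3/(3!(1−ρ)) = 3.95291/(6·0.4730) = 1.39299
P₀ = 1/(3.83116 + 1.39299) = 1/5.22415 = 0.191419

Final: 0.191419


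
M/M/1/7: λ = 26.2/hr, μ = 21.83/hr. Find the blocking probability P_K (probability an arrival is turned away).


ρ = λ/μ = 26.2/21.83 = 1.2002
P_K = (1−ρ)ρ^K/(1−ρ^(K+1)) = (-0.2002·3.587012)/(1 − 4.305072)
= -0.718060/-3.305072 = 0.217260

Final: 0.217260


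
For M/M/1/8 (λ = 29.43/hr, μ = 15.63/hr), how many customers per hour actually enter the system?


ρ = 1.8829; P_K = (1−ρ)ρ^8/(1−ρ^9) = 0.470491
λ_eff = λ(1 − P_K) = 29.43·(1 − 0.470491) = 29.43·0.529509 = 15.5835 /hr

Final: 15.5835 /hr


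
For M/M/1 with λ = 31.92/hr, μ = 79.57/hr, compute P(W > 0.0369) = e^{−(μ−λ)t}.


W ~ Exponential(μ−λ) for M/M/1.
μ − λ = 79.57 − 31.92 = 47.6500
P(W > t) = e^{−(μ−λ)t} = e^{−1.7583} = 0.172340

Final: 0.172340


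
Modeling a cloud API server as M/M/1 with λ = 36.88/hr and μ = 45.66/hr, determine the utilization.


ρ = λ/μ = 36.88/45.66 = 0.8077

Final: 0.8077


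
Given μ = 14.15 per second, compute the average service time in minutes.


Mean service time = 1/μ = 1/14.15 second = 0.07067 second
In minutes: 0.07067 × 0.0166667 = 0.001178 min

Final: 0.001178 min


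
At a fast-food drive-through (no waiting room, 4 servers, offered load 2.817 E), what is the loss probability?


B(c,a) = (a^c/c!) / Σ_{k=0}^{c} a^k/k!
a^4/4! = 2.623833
Σ terms (k=0..4): 1.00000 + 2.81700 + 3.96774 + 3.72571 + 2.62383 = 14.134289
B = 2.623833/14.134289 = 0.185636

Final: 0.185636


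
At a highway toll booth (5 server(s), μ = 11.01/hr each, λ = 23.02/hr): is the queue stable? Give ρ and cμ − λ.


Total capacity cμ = 5·11.01 = 55.05/hr
ρ = λ/(cμ) = 23.02/55.05 = 0.4182
Stable ⇔ ρ < 1: YES
Spare capacity = cμ − λ = 55.05 − 23.02 = 32.03/hr

Final: ρ = 0.4182; stable; margin = 32.03/hr


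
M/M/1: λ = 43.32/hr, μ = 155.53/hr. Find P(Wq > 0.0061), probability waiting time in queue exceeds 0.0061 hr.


ρ = 43.32/155.53 = 0.2785
P(Wq > t) = ρ·e^{−(μ−λ)t} = 0.2785·e^{−0.6845}
= 0.2785·0.504352 = 0.140478

Final: 0.140478


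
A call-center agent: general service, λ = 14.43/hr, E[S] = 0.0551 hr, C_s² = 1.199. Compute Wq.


ρ = λ·E[S] = 14.43·0.0551 = 0.7951
E[S²] = E[S]²(1+C_s²) = 0.0551²·(1+1.199) = 0.006676
Wq = λ·E[S²]/(2(1−ρ)) = 14.43·0.006676/(2·0.2049) = 0.23508 hr

Final: 0.23508 hr


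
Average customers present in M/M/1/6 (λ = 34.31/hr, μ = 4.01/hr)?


ρ = 34.31/4.01 = 8.5561
L = ρ[1 − (K+1)ρ^K + Kρ^(K+1)] / [(1−ρ)(1−ρ^(K+1))]
Numerator: 8.5561·(1 − 7·392335.921069 + 6·3356869.189997) = 148832370.972473
Denominator: (-7.5561)·(-3356868.189997) = 25364864.378284
L = 148832370.972473/25364864.378284 = 5.8677

Final: 5.8677


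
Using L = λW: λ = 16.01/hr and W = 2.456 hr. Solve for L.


L = λW = 16.01·2.456 = 39.3206

Final: 39.3206


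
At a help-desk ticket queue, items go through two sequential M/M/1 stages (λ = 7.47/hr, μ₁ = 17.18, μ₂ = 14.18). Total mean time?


Each node sees arrival rate λ = 7.47/hr (tandem ⇒ throughput preserved).
W₁ = 1/(μ₁−λ) = 1/(17.18−7.47) = 0.10299 hr
W₂ = 1/(μ₂−λ) = 1/(14.18−7.47) = 0.14903 hr
W_total = W₁ + W₂ = 0.10299 + 0.14903 = 0.25202 hr

Final: 0.25202 hr


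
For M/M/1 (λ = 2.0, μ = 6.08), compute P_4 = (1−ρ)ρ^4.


ρ = 2.0/6.08 = 0.3289
P_n = (1−ρ)·ρ^n = (1 − 0.3289)·0.3289^4 = 0.6711·0.011709 = 0.007857

Final: 0.007857


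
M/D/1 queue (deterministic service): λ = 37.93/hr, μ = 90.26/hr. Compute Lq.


ρ = 37.93/90.26 = 0.4202
M/D/1: Lq = ρ²/(2(1−ρ)) = 0.1766/(2·0.5798) = 0.15230

Final: 0.15230


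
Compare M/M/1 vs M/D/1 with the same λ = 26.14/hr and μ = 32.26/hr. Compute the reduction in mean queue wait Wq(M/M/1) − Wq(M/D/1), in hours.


ρ = 26.14/32.26 = 0.8103
Wq(M/M/1) = ρ/(μ−λ) = 0.8103/6.12 = 0.13240 hr
Wq(M/D/1) = ρ/(2(μ−λ)) = 0.06620 hr
Savings = 0.13240 − 0.06620 = 0.06620 hr

Final: 0.06620 hr


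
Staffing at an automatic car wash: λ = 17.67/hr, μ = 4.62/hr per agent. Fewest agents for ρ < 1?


Stability requires cμ > λ ⇔ c > λ/μ.
λ/μ = 17.67/4.62 = 3.8247
Minimum integer c = ⌊3.8247⌋ + 1 = 4
Check: 4·4.62 = 18.48 > 17.67, while 3·4.62 = 13.86 ≤ 17.67

Final: 4 servers


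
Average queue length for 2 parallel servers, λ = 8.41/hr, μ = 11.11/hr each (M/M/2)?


a = λ/μ = 0.7570; ρ = a/2 = 0.3785
P₀ = 0.450865
Lq = P₀·a^c·ρ / (c!·(1−ρ)²) = 0.450865·0.57301·0.3785/(2·0.38628)
= 0.12657

Final: 0.12657


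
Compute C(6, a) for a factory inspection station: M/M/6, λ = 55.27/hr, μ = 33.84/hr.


a = λ/μ = 1.6333; ρ = a/6 = 0.2722
P₀ = 0.195206 (from M/M/c formula)
C(c,a) = [a^c/(c!(1−ρ))]·P₀ = [18.98255/(720·0.7278)]·0.195206
= 0.03623·0.195206 = 0.007071

Final: 0.007071


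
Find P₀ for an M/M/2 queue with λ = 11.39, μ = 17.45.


a = λ/μ = 11.39/17.45 = 0.6527; ρ = a/c = 0.3264
Σ_{k=0}^{1} a^k/k! (terms k=0..1) = 1.00000 + 0.65272 = 1.65272
Tail: a^2/(2!(1−ρ)) = 0.42605/(2·0.6736) = 0.31623
P₀ = 1/(1.65272 + 0.31623) = 1/1.96895 = 0.507885

Final: 0.507885


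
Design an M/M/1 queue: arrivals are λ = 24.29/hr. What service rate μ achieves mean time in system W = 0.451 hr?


W = 1/(μ−λ) ⇒ μ − λ = 1/W = 1/0.451 = 2.2173
μ = λ + 1/W = 24.29 + 2.2173 = 26.5073 per hr

Final: 26.5073 /hr


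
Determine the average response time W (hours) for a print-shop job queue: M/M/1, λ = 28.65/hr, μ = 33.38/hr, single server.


W = 1/(μ−λ) = 1/(33.38 − 28.65) = 1/4.73 = 0.2114 hr

Final: 0.2114 hr


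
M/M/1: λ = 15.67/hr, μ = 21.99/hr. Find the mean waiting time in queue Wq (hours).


ρ = 15.67/21.99 = 0.7126
Wq = ρ/(μ−λ) = 0.7126/(21.99 − 15.67) = 0.7126/6.32 = 0.1128 hr

Final: 0.1128 hr


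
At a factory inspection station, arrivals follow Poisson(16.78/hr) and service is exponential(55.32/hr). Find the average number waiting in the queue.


ρ = 16.78/55.32 = 0.3033
Lq = ρ²/(1−ρ) = 0.09201/0.6967 = 0.1321

Final: 0.1321


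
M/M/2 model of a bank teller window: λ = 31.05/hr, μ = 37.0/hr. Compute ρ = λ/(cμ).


ρ = λ/(cμ) = 31.05/(2·37.0) = 31.05/74.00 = 0.4196

Final: 0.4196


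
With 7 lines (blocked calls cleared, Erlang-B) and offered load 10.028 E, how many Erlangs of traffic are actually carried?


B(7,10.028) = 0.410287 (Erlang-B)
Carried load = a(1 − B) = 10.028·(1 − 0.410287) = 10.028·0.589713 = 5.9136 E

Final: 5.9136 Erlangs


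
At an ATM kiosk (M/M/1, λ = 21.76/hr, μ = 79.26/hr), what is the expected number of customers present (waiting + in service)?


ρ = λ/μ = 21.76/79.26 = 0.2745
L = ρ/(1−ρ) = 0.2745/(1 − 0.2745) = 0.2745/0.7255 = 0.3784

Final: 0.3784


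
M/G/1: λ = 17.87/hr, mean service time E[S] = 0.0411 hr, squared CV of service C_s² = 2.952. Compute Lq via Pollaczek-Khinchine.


ρ = λ·E[S] = 17.87·0.0411 = 0.7345
Lq = ρ²(1+C_s²)/(2(1−ρ)) = 0.5394·(1+2.952)/(2·0.2655)
= 0.5394·3.9520/0.5311 = 4.01407

Final: 4.01407


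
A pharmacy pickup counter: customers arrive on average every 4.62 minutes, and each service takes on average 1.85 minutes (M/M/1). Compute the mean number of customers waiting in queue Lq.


λ = 60/4.62 = 12.9870 /hr
μ = 60/1.85 = 32.4324 /hr
ρ = λ/μ = 12.9870/32.4324 = 0.4004
Lq = ρ²/(1−ρ) = 0.1603/0.5996 = 0.2674

Final: 0.2674


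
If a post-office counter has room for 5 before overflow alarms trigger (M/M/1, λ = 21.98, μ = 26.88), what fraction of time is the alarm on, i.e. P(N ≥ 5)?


ρ = 21.98/26.88 = 0.8177
P(N ≥ n) = ρ^n = 0.8177^5 = 0.365588

Final: 0.365588


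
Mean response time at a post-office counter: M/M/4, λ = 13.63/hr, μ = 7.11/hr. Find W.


a = 1.9170; ρ = 0.4793; P₀ = 0.142668
Lq = P₀·a^c·ρ/(c!(1−ρ)²) = 0.14189
Wq = Lq/λ = 0.14189/13.63 = 0.01041 hr
W = Wq + 1/μ = 0.01041 + 0.14065 = 0.15106 hr

Final: 0.15106 hr


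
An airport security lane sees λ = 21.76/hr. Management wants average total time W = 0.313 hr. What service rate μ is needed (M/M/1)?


W = 1/(μ−λ) ⇒ μ − λ = 1/W = 1/0.313 = 3.1949
μ = λ + 1/W = 21.76 + 3.1949 = 24.9549 per hr

Final: 24.9549 /hr


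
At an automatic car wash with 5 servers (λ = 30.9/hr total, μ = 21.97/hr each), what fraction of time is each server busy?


ρ = λ/(cμ) = 30.9/(5·21.97) = 30.9/109.85 = 0.2813

Final: 0.2813


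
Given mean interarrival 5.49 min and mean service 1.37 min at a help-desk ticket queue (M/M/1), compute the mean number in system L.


λ = 60/5.49 = 10.9290 /hr
μ = 60/1.37 = 43.7956 /hr
ρ = λ/μ = 10.9290/43.7956 = 0.2495
L = ρ/(1−ρ) = 0.2495/0.7505 = 0.3325

Final: 0.3325


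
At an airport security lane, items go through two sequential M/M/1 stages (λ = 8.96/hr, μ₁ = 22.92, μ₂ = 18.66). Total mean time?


Each node sees arrival rate λ = 8.96/hr (tandem ⇒ throughput preserved).
W₁ = 1/(μ₁−λ) = 1/(22.92−8.96) = 0.07163 hr
W₂ = 1/(μ₂−λ) = 1/(18.66−8.96) = 0.10309 hr
W_total = W₁ + W₂ = 0.07163 + 0.10309 = 0.17473 hr

Final: 0.17473 hr


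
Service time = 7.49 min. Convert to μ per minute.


μ = 1/(service time) in consistent units.
1 minute = 1 min, so μ = 1/7.49 = 0.1335 per minute

Final: 0.1335 /min


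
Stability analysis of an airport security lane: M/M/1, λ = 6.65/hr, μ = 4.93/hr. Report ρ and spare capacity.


Total capacity cμ = 1·4.93 = 4.93/hr
ρ = λ/(cμ) = 6.65/4.93 = 1.3489
Stable ⇔ ρ < 1: NO
Spare capacity = cμ − λ = 4.93 − 6.65 = -1.72/hr

Final: ρ = 1.3489; unstable; margin = -1.72/hr


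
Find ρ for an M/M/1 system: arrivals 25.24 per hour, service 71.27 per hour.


ρ = λ/μ = 25.24/71.27 = 0.3541

Final: 0.3541


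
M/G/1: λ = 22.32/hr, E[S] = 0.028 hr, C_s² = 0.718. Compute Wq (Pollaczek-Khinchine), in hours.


ρ = λ·E[S] = 22.32·0.028 = 0.6250
E[S²] = E[S]²(1+C_s²) = 0.028²·(1+0.718) = 0.001347
Wq = λ·E[S²]/(2(1−ρ)) = 22.32·0.001347/(2·0.3750) = 0.04008 hr

Final: 0.04008 hr


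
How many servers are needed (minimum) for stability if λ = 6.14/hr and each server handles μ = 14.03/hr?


Stability requires cμ > λ ⇔ c > λ/μ.
λ/μ = 6.14/14.03 = 0.4376
Minimum integer c = ⌊0.4376⌋ + 1 = 1
Check: 1·14.03 = 14.03 > 6.14, while 0·14.03 = 0.00 ≤ 6.14

Final: 1 servers


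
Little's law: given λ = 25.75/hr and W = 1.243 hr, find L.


L = λW = 25.75·1.243 = 32.0073

Final: 32.0073


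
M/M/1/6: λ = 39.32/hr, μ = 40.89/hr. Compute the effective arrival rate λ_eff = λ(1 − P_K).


ρ = 0.9616; P_K = (1−ρ)ρ^6/(1−ρ^7) = 0.126637
λ_eff = λ(1 − P_K) = 39.32·(1 − 0.126637) = 39.32·0.873363 = 34.3406 /hr

Final: 34.3406 /hr


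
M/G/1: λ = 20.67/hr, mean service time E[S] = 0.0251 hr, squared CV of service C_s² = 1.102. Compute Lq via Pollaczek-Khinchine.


ρ = λ·E[S] = 20.67·0.0251 = 0.5188
Lq = ρ²(1+C_s²)/(2(1−ρ)) = 0.2692·(1+1.102)/(2·0.4812)
= 0.2692·2.1020/0.9624 = 0.58792

Final: 0.58792


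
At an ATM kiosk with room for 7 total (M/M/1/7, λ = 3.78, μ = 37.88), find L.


ρ = 3.78/37.88 = 0.09979
L = ρ[1 − (K+1)ρ^K + Kρ^(K+1)] / [(1−ρ)(1−ρ^(K+1))]
Numerator: 0.09979·(1 − 8·0.00000009853 + 7·0.000000009832) = 0.099789
Denominator: (0.9002)·(1.000000) = 0.900211
L = 0.099789/0.900211 = 0.1109

Final: 0.1109


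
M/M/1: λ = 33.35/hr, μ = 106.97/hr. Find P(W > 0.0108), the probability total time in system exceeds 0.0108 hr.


W ~ Exponential(μ−λ) for M/M/1.
μ − λ = 106.97 − 33.35 = 73.6200
P(W > t) = e^{−(μ−λ)t} = e^{−0.7951} = 0.451538

Final: 0.451538


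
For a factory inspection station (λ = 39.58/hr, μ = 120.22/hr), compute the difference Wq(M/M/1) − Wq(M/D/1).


ρ = 39.58/120.22 = 0.3292
Wq(M/M/1) = ρ/(μ−λ) = 0.3292/80.64 = 0.004083 hr
Wq(M/D/1) = ρ/(2(μ−λ)) = 0.002041 hr
Savings = 0.004083 − 0.002041 = 0.002041 hr

Final: 0.002041 hr


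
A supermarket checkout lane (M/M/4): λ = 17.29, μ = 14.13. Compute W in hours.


a = 1.2236; ρ = 0.3059; P₀ = 0.293064
Lq = P₀·a^c·ρ/(c!(1−ρ)²) = 0.01738
Wq = Lq/λ = 0.01738/17.29 = 0.001005 hr
W = Wq + 1/μ = 0.001005 + 0.07077 = 0.07178 hr

Final: 0.07178 hr


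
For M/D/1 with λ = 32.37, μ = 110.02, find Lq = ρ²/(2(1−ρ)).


ρ = 32.37/110.02 = 0.2942
M/D/1: Lq = ρ²/(2(1−ρ)) = 0.08656/(2·0.7058) = 0.06133

Final: 0.06133


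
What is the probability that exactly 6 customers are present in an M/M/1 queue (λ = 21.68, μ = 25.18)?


ρ = 21.68/25.18 = 0.8610
P_n = (1−ρ)·ρ^n = (1 − 0.8610)·0.8610^6 = 0.1390·0.407400 = 0.056628

Final: 0.056628


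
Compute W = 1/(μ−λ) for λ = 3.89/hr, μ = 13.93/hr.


W = 1/(μ−λ) = 1/(13.93 − 3.89) = 1/10.04 = 0.09960 hr

Final: 0.09960 hr


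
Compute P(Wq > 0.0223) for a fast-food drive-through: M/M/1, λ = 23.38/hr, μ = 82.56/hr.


ρ = 23.38/82.56 = 0.2832
P(Wq > t) = ρ·e^{−(μ−λ)t} = 0.2832·e^{−1.3197}
= 0.2832·0.267212 = 0.075671

Final: 0.075671


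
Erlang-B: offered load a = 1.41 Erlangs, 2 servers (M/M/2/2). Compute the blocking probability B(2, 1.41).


B(c,a) = (a^c/c!) / Σ_{k=0}^{c} a^k/k!
a^2/2! = 0.994050
Σ terms (k=0..2): 1.00000 + 1.41000 + 0.99405 = 3.404050
B = 0.994050/3.404050 = 0.292020

Final: 0.292020


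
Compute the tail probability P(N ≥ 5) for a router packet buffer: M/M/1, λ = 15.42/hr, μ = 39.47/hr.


ρ = 15.42/39.47 = 0.3907
P(N ≥ n) = ρ^n = 0.3907^5 = 0.009101

Final: 0.009101


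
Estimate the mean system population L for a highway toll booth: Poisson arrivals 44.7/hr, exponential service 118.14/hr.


ρ = λ/μ = 44.7/118.14 = 0.3784
L = ρ/(1−ρ) = 0.3784/(1 − 0.3784) = 0.3784/0.6216 = 0.6087

Final: 0.6087


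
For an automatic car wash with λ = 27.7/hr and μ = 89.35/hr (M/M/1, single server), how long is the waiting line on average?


ρ = 27.7/89.35 = 0.3100
Lq = ρ²/(1−ρ) = 0.09611/0.6900 = 0.1393

Final: 0.1393


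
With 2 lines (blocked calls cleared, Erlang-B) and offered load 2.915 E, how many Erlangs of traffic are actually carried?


B(2,2.915) = 0.520433 (Erlang-B)
Carried load = a(1 − B) = 2.915·(1 − 0.520433) = 2.915·0.479567 = 1.3979 E

Final: 1.3979 Erlangs


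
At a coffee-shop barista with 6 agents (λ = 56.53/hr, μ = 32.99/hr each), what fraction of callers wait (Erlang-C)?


a = λ/μ = 1.7135; ρ = a/6 = 0.2856
P₀ = 0.180122 (from M/M/c formula)
C(c,a) = [a^c/(c!(1−ρ))]·P₀ = [25.31512/(720·0.7144)]·0.180122
= 0.04922·0.180122 = 0.008865

Final: 0.008865


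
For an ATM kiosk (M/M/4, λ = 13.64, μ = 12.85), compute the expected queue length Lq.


a = λ/μ = 1.0615; ρ = a/4 = 0.2654
P₀ = 0.345282
Lq = P₀·a^c·ρ / (c!·(1−ρ)²) = 0.345282·1.26954·0.2654/(24·0.53968)
= 0.008981

Final: 0.008981


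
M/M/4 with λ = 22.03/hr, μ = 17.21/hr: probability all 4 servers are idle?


a = λ/μ = 22.03/17.21 = 1.2801; ρ = a/c = 0.3200
Σ_{k=0}^{3} a^k/k! (terms k=0..3) = 1.00000 + 1.28007 + 0.81929 + 0.34958 = 3.44894
Tail: a^4/(4!(1−ρ)) = 2.68494/(24·0.6800) = 0.16452
P₀ = 1/(3.44894 + 0.16452) = 1/3.61346 = 0.276743

Final: 0.276743


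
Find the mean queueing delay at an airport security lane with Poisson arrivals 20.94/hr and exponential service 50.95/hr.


ρ = 20.94/50.95 = 0.4110
Wq = ρ/(μ−λ) = 0.4110/(50.95 − 20.94) = 0.4110/30.01 = 0.01370 hr

Final: 0.01370 hr


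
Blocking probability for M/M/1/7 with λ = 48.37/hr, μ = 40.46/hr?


ρ = λ/μ = 48.37/40.46 = 1.1955
P_K = (1−ρ)ρ^K/(1−ρ^(K+1)) = (-0.1955·3.490209)/(1 − 4.172551)
= -0.682342/-3.172551 = 0.215077

Final: 0.215077


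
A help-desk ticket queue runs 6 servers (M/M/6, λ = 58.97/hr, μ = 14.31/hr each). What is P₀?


a = λ/μ = 58.97/14.31 = 4.1209; ρ = a/c = 0.6868
Σ_{k=0}^{5} a^k/k! (terms k=0..5) = 1.00000 + 4.12089 + 8.49089 + 11.66335 + 12.01586 + 9.90322 = 47.19420
Tail: a^6/(6!(1−ρ)) = 4897.21267/(720·0.3132) = 21.71784
P₀ = 1/(47.19420 + 21.71784) = 1/68.91204 = 0.014511

Final: 0.014511


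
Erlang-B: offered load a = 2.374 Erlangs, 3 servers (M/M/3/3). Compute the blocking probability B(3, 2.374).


B(c,a) = (a^c/c!) / Σ_{k=0}^{c} a^k/k!
a^3/3! = 2.229928
Σ terms (k=0..3): 1.00000 + 2.37400 + 2.81794 + 2.22993 = 8.421866
B = 2.229928/8.421866 = 0.264778

Final: 0.264778


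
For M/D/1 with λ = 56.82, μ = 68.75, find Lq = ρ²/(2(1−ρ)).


ρ = 56.82/68.75 = 0.8265
M/D/1: Lq = ρ²/(2(1−ρ)) = 0.6831/(2·0.1735) = 1.96816

Final: 1.96816


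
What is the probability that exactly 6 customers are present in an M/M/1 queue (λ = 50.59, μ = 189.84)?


ρ = 50.59/189.84 = 0.2665
P_n = (1−ρ)·ρ^n = (1 − 0.2665)·0.2665^6 = 0.7335·0.0003581 = 0.0002627

Final: 0.0002627


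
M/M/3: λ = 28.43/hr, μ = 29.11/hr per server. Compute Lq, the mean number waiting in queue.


a = λ/μ = 0.9766; ρ = a/3 = 0.3255
P₀ = 0.372613
Lq = P₀·a^c·ρ / (c!·(1−ρ)²) = 0.372613·0.93155·0.3255/(6·0.45489)
= 0.04140

Final: 0.04140


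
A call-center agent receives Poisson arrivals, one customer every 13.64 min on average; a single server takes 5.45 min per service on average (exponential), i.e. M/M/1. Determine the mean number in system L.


λ = 60/13.64 = 4.3988 /hr
μ = 60/5.45 = 11.0092 /hr
ρ = λ/μ = 4.3988/11.0092 = 0.3996
L = ρ/(1−ρ) = 0.3996/0.6004 = 0.6654

Final: 0.6654


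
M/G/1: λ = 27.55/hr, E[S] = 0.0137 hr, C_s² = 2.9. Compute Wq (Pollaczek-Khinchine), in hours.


ρ = λ·E[S] = 27.55·0.0137 = 0.3774
E[S²] = E[S]²(1+C_s²) = 0.0137²·(1+2.9) = 0.0007320
Wq = λ·E[S²]/(2(1−ρ)) = 27.55·0.0007320/(2·0.6226) = 0.01620 hr

Final: 0.01620 hr


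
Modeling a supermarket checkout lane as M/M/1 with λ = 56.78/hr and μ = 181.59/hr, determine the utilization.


ρ = λ/μ = 56.78/181.59 = 0.3127

Final: 0.3127


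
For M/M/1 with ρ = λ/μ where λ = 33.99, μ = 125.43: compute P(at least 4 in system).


ρ = 33.99/125.43 = 0.2710
P(N ≥ n) = ρ^n = 0.2710^4 = 0.005393

Final: 0.005393


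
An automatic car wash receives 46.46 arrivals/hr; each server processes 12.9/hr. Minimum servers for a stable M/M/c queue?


Stability requires cμ > λ ⇔ c > λ/μ.
λ/μ = 46.46/12.9 = 3.6016
Minimum integer c = ⌊3.6016⌋ + 1 = 4
Check: 4·12.9 = 51.60 > 46.46, while 3·12.9 = 38.70 ≤ 46.46

Final: 4 servers


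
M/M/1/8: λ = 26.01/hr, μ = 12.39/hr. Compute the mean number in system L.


ρ = 26.01/12.39 = 2.0993
L = ρ[1 − (K+1)ρ^K + Kρ^(K+1)] / [(1−ρ)(1−ρ^(K+1))]
Numerator: 2.0993·(1 − 9·377.183222 + 8·791.810784) = 6173.622068
Denominator: (-1.0993)·(-790.810784) = 869.317424
L = 6173.622068/869.317424 = 7.1017

Final: 7.1017


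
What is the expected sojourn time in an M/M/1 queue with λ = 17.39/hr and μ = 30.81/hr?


W = 1/(μ−λ) = 1/(30.81 − 17.39) = 1/13.42 = 0.07452 hr

Final: 0.07452 hr


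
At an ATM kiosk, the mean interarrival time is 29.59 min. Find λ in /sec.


λ = 1/(interarrival time) in consistent units.
1 second = 0.0166667 min, so λ = 0.0166667/29.59 = 0.0005633 per second

Final: 0.0005633 /sec


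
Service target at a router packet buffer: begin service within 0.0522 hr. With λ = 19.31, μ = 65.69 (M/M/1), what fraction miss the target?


ρ = 19.31/65.69 = 0.2940
P(Wq > t) = ρ·e^{−(μ−λ)t} = 0.2940·e^{−2.4210}
= 0.2940·0.088830 = 0.026112

Final: 0.026112


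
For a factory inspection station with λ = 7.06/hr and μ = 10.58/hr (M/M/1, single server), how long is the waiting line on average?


ρ = 7.06/10.58 = 0.6673
Lq = ρ²/(1−ρ) = 0.4453/0.3327 = 1.3384

Final: 1.3384


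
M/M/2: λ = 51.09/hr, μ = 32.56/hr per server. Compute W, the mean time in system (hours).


a = 1.5691; ρ = 0.7846; P₀ = 0.120730
Lq = P₀·a^c·ρ/(c!(1−ρ)²) = 2.51201
Wq = Lq/λ = 2.51201/51.09 = 0.04917 hr
W = Wq + 1/μ = 0.04917 + 0.03071 = 0.07988 hr

Final: 0.07988 hr


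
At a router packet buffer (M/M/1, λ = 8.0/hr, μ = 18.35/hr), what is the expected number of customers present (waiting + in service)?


ρ = λ/μ = 8.0/18.35 = 0.4360
L = ρ/(1−ρ) = 0.4360/(1 − 0.4360) = 0.4360/0.5640 = 0.7729

Final: 0.7729


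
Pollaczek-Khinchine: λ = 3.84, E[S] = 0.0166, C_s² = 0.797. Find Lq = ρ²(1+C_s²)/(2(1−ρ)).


ρ = λ·E[S] = 3.84·0.0166 = 0.06374
Lq = ρ²(1+C_s²)/(2(1−ρ)) = 0.004063·(1+0.797)/(2·0.9363)
= 0.004063·1.7970/1.8725 = 0.003899

Final: 0.003899


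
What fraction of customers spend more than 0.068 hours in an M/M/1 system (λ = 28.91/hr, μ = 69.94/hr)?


W ~ Exponential(μ−λ) for M/M/1.
μ − λ = 69.94 − 28.91 = 41.0300
P(W > t) = e^{−(μ−λ)t} = e^{−2.7900} = 0.061419

Final: 0.061419


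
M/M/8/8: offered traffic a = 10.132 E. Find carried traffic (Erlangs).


B(8,10.132) = 0.344454 (Erlang-B)
Carried load = a(1 − B) = 10.132·(1 − 0.344454) = 10.132·0.655546 = 6.6420 E

Final: 6.6420 Erlangs


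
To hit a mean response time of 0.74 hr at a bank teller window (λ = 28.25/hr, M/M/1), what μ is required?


W = 1/(μ−λ) ⇒ μ − λ = 1/W = 1/0.74 = 1.3514
μ = λ + 1/W = 28.25 + 1.3514 = 29.6014 per hr

Final: 29.6014 /hr


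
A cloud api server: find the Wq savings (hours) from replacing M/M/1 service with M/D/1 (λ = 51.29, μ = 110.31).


ρ = 51.29/110.31 = 0.4650
Wq(M/M/1) = ρ/(μ−λ) = 0.4650/59.02 = 0.007878 hr
Wq(M/D/1) = ρ/(2(μ−λ)) = 0.003939 hr
Savings = 0.007878 − 0.003939 = 0.003939 hr

Final: 0.003939 hr


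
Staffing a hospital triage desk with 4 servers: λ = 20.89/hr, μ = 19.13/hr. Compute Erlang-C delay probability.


a = λ/μ = 1.0920; ρ = a/4 = 0.2730
P₀ = 0.334810 (from M/M/c formula)
C(c,a) = [a^c/(c!(1−ρ))]·P₀ = [1.42198/(24·0.7270)]·0.334810
= 0.08150·0.334810 = 0.027286

Final: 0.027286


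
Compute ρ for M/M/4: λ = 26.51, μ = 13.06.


ρ = λ/(cμ) = 26.51/(4·13.06) = 26.51/52.24 = 0.5075

Final: 0.5075


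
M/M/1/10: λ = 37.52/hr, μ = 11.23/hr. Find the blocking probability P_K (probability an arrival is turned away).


ρ = λ/μ = 37.52/11.23 = 3.3411
P_K = (1−ρ)ρ^K/(1−ρ^(K+1)) = (-2.3411·173312.838223)/(1 − 579046.989325)
= -405734.151102/-579045.989325 = 0.700694

Final: 0.700694


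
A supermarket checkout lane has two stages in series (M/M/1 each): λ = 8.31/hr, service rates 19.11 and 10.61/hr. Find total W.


Each node sees arrival rate λ = 8.31/hr (tandem ⇒ throughput preserved).
W₁ = 1/(μ₁−λ) = 1/(19.11−8.31) = 0.09259 hr
W₂ = 1/(μ₂−λ) = 1/(10.61−8.31) = 0.43478 hr
W_total = W₁ + W₂ = 0.09259 + 0.43478 = 0.52738 hr

Final: 0.52738 hr


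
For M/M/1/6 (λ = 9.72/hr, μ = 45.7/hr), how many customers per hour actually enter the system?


ρ = 0.2127; P_K = (1−ρ)ρ^6/(1−ρ^7) = 0.00007289
λ_eff = λ(1 − P_K) = 9.72·(1 − 0.00007289) = 9.72·0.999927 = 9.7193 /hr

Final: 9.7193 /hr


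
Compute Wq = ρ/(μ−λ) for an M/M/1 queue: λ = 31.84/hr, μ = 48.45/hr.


ρ = 31.84/48.45 = 0.6572
Wq = ρ/(μ−λ) = 0.6572/(48.45 − 31.84) = 0.6572/16.61 = 0.03956 hr

Final: 0.03956 hr


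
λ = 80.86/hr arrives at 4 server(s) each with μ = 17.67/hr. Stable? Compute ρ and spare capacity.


Total capacity cμ = 4·17.67 = 70.68/hr
ρ = λ/(cμ) = 80.86/70.68 = 1.1440
Stable ⇔ ρ < 1: NO
Spare capacity = cμ − λ = 70.68 − 80.86 = -10.18/hr

Final: ρ = 1.1440; unstable; margin = -10.18/hr


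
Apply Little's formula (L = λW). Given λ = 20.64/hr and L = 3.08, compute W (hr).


W = L/λ = 3.08/20.64 = 0.1492 hr

Final: 0.1492 hr


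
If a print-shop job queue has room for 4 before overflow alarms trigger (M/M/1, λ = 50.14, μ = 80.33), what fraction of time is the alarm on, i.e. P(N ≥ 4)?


ρ = 50.14/80.33 = 0.6242
P(N ≥ n) = ρ^n = 0.6242^4 = 0.151784

Final: 0.151784


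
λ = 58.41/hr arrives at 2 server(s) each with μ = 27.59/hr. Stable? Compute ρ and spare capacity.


Total capacity cμ = 2·27.59 = 55.18/hr
ρ = λ/(cμ) = 58.41/55.18 = 1.0585
Stable ⇔ ρ < 1: NO
Spare capacity = cμ − λ = 55.18 − 58.41 = -3.23/hr

Final: ρ = 1.0585; unstable; margin = -3.23/hr
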